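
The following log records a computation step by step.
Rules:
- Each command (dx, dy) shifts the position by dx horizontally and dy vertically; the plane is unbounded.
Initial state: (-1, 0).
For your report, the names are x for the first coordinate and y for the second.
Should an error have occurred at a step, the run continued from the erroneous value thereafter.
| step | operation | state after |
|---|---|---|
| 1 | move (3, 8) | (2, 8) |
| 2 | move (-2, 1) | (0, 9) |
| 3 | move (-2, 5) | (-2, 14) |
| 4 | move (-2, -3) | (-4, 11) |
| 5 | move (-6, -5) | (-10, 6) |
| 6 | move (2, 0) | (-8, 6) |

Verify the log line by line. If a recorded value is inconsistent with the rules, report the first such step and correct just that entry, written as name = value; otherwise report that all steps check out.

Recomputing the run from the initial state:
step 1: x = 2, y = 8
step 2: x = 0, y = 9
step 3: x = -2, y = 14
step 4: x = -4, y = 11
step 5: x = -10, y = 6
step 6: x = -8, y = 6
This matches the log at every step.

no error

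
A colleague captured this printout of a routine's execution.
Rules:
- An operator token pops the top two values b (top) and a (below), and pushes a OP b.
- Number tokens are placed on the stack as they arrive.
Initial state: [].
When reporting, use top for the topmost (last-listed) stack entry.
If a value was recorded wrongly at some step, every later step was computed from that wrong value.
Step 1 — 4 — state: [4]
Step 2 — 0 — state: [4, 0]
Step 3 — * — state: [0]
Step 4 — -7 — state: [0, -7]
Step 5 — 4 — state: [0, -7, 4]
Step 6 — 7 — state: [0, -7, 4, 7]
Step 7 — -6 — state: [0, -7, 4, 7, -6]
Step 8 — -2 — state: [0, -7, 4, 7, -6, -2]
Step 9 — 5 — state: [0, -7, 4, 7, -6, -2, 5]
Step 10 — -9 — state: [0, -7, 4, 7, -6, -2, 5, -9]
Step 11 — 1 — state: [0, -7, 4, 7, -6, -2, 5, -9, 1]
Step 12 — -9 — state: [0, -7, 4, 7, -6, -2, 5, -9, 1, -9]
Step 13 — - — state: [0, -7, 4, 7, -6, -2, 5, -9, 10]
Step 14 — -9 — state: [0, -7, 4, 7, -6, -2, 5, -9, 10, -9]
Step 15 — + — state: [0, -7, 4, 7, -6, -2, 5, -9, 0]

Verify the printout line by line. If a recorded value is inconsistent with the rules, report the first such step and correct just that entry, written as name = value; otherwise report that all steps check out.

step 15, top = 1

Step 1: push 4: top = 4 — matches.
Step 2: push 0: top = 0 — same as recorded.
Step 3: 4 * 0 = 0 — no discrepancy.
Step 4: push -7: top = -7 — same as recorded.
Step 5: push 4: top = 4 — verified.
Step 6: push 7: top = 7 — exactly as logged.
Step 7: push -6: top = -6 — same as recorded.
Step 8: push -2: top = -2 — matches.
Step 9: push 5: top = 5 — verified.
Step 10: push -9: top = -9 — agrees with the printout.
Step 11: push 1: top = 1 — in agreement.
Step 12: push -9: top = -9 — agrees with the printout.
Step 13: 1 - -9 = 10 — no discrepancy.
Step 14: push -9: top = -9 — same as recorded.
Step 15: 10 + -9 = 1 — the printout has a different value.
First incorrect step: 15; the correct value is top = 1.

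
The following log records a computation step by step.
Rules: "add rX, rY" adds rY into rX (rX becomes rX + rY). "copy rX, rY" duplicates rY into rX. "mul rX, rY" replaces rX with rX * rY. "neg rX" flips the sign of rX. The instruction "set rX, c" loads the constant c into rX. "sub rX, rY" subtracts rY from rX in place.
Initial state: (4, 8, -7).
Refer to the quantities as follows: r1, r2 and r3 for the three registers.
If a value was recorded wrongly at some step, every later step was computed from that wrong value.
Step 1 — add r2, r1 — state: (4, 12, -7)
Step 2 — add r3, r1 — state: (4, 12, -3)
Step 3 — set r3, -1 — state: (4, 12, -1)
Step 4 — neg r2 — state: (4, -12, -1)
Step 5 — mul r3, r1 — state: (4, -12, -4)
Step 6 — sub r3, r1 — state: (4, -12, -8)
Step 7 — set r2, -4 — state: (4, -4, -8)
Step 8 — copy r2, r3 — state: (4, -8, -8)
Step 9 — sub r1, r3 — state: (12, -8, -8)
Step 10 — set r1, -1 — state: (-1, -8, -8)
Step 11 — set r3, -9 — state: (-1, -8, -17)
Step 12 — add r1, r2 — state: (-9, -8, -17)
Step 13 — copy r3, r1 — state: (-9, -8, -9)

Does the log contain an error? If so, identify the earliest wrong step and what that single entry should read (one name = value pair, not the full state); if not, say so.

step 11, r3 = -9

Step 1: r2 = 8 + 4 = 12 — checks out.
Step 2: r3 = -7 + 4 = -3 — exactly as logged.
Step 3: r3 = -1 — no discrepancy.
Step 4: r2 = -(12) = -12 — same as recorded.
Step 5: r3 = -1 * 4 = -4 — in agreement.
Step 6: r3 = -4 - 4 = -8 — confirmed correct.
Step 7: r2 = -4 — in agreement.
Step 8: r2 = -8 — checks out.
Step 9: r1 = 4 - -8 = 12 — in agreement.
Step 10: r1 = -1 — in agreement.
Step 11: r3 = -9 — the log has a different value.
Conclusion: step 11 carries the first error; the entry should be r3 = -9.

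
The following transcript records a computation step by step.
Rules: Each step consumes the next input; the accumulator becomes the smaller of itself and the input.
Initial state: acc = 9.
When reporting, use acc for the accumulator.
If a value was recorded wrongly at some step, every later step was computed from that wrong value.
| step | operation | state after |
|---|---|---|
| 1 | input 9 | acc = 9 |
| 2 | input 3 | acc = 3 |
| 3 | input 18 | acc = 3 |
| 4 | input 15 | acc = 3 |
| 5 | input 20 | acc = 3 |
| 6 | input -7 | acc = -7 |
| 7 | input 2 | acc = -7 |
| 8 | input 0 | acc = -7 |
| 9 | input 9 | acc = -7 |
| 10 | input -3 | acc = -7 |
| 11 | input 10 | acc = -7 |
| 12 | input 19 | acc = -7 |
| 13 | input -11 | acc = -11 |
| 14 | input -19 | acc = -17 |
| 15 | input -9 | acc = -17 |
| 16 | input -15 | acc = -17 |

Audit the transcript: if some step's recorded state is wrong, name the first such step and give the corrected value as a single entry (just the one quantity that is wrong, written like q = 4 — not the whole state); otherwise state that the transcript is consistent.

Recomputing the run from the initial state:
step 1: acc = 9
step 2: acc = 3
step 3: acc = 3
step 4: acc = 3
step 5: acc = 3
step 6: acc = -7
step 7: acc = -7
step 8: acc = -7
step 9: acc = -7
step 10: acc = -7
step 11: acc = -7
step 12: acc = -7
step 13: acc = -11
step 14: acc = -19
step 15: acc = -19
step 16: acc = -19
The first disagreement with the transcript is at step 14, where the value should be acc = -19.

step 14, acc = -19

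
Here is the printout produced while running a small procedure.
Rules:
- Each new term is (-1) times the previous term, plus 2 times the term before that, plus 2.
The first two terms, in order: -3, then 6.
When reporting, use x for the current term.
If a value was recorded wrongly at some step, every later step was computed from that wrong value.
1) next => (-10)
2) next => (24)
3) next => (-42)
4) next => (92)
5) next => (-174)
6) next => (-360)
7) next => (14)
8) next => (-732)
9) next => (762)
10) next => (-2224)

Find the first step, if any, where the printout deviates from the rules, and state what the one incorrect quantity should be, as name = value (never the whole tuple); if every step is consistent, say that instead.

step 6, x = 360

Recomputing the run from the initial state:
step 1: x = -10
step 2: x = 24
step 3: x = -42
step 4: x = 92
step 5: x = -174
step 6: x = 360
step 7: x = -706
step 8: x = 1428
step 9: x = -2838
step 10: x = 5696
The first disagreement with the printout is at step 6, where the value should be x = 360.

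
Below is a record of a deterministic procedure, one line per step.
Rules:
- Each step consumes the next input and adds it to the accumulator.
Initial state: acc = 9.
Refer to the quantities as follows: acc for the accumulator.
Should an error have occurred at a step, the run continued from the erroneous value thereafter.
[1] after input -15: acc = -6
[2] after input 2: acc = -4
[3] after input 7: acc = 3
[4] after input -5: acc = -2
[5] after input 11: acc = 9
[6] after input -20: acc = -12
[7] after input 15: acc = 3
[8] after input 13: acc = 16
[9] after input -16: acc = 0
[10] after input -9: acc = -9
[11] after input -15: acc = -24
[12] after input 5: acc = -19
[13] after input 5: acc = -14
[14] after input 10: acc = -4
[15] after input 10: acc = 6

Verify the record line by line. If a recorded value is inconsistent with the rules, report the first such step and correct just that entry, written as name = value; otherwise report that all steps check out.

1. acc = 9 + -15 = -6 (checks out)
2. acc = -6 + 2 = -4 (no discrepancy)
3. acc = -4 + 7 = 3 (matches)
4. acc = 3 + -5 = -2 (no discrepancy)
5. acc = -2 + 11 = 9 (matches)
6. acc = 9 + -20 = -11 (a discrepancy with the record)
First deviation found at step 6; the corrected entry is acc = -11.

step 6, acc = -11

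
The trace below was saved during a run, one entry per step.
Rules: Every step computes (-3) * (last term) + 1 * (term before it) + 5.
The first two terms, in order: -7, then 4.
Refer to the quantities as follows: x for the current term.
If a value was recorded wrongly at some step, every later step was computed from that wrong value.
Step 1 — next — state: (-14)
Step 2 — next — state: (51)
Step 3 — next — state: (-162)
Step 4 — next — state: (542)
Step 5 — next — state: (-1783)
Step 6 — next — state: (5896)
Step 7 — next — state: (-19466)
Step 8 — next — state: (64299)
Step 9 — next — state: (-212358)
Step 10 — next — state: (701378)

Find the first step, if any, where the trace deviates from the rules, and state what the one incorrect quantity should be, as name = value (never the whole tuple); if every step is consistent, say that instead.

step 1: x = -3*(4) + (1)*(-7) + (5) = -14 -> confirmed correct
step 2: x = -3*(-14) + (1)*(4) + (5) = 51 -> no discrepancy
step 3: x = -3*(51) + (1)*(-14) + (5) = -162 -> in agreement
step 4: x = -3*(-162) + (1)*(51) + (5) = 542 -> checks out
step 5: x = -3*(542) + (1)*(-162) + (5) = -1783 -> in agreement
step 6: x = -3*(-1783) + (1)*(542) + (5) = 5896 -> agrees with the trace
step 7: x = -3*(5896) + (1)*(-1783) + (5) = -19466 -> checks out
step 8: x = -3*(-19466) + (1)*(5896) + (5) = 64299 -> same as recorded
step 9: x = -3*(64299) + (1)*(-19466) + (5) = -212358 -> exactly as logged
step 10: x = -3*(-212358) + (1)*(64299) + (5) = 701378 -> exactly as logged
Nothing is out of place; the run is error-free.

no error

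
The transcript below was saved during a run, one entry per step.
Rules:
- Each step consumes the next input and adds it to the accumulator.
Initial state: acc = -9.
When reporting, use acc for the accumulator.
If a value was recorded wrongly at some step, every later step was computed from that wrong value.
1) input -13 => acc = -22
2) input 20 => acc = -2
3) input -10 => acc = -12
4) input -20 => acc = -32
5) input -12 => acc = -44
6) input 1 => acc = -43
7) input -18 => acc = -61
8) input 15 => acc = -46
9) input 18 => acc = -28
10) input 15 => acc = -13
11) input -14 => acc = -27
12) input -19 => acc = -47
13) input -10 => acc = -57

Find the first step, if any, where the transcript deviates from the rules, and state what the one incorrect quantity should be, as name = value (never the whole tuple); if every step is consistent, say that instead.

1. acc = -9 + -13 = -22 (checks out)
2. acc = -22 + 20 = -2 (matches)
3. acc = -2 + -10 = -12 (matches)
4. acc = -12 + -20 = -32 (same as recorded)
5. acc = -32 + -12 = -44 (checks out)
6. acc = -44 + 1 = -43 (matches)
7. acc = -43 + -18 = -61 (no discrepancy)
8. acc = -61 + 15 = -46 (verified)
9. acc = -46 + 18 = -28 (confirmed correct)
10. acc = -28 + 15 = -13 (confirmed correct)
11. acc = -13 + -14 = -27 (no discrepancy)
12. acc = -27 + -19 = -46 (the transcript has a different value)
The audit stops at step 12: the recorded entry is wrong and should be acc = -46.

step 12, acc = -46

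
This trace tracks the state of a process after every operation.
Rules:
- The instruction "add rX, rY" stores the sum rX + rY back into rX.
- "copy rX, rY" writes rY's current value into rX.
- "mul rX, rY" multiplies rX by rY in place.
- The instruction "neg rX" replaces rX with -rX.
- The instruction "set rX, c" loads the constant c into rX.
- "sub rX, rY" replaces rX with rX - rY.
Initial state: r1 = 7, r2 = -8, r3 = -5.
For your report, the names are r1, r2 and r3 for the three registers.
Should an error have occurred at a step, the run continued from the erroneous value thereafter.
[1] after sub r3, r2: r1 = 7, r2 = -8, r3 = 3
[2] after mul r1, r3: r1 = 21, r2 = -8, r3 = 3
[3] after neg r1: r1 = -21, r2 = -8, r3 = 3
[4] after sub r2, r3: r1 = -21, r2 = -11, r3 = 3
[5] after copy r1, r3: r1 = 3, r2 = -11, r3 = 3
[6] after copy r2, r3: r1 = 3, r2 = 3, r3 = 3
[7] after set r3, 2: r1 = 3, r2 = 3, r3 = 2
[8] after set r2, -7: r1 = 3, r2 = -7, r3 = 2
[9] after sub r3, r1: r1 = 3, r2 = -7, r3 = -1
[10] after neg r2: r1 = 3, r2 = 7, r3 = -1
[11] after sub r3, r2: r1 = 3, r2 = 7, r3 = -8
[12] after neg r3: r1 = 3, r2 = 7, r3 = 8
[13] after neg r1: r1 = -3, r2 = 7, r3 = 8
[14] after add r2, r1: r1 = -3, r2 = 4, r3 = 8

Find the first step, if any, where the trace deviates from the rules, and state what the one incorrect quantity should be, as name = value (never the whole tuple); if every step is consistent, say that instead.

no error

Recomputing the run from the initial state:
step 1: r1 = 7, r2 = -8, r3 = 3
step 2: r1 = 21, r2 = -8, r3 = 3
step 3: r1 = -21, r2 = -8, r3 = 3
step 4: r1 = -21, r2 = -11, r3 = 3
step 5: r1 = 3, r2 = -11, r3 = 3
step 6: r1 = 3, r2 = 3, r3 = 3
step 7: r1 = 3, r2 = 3, r3 = 2
step 8: r1 = 3, r2 = -7, r3 = 2
step 9: r1 = 3, r2 = -7, r3 = -1
step 10: r1 = 3, r2 = 7, r3 = -1
step 11: r1 = 3, r2 = 7, r3 = -8
step 12: r1 = 3, r2 = 7, r3 = 8
step 13: r1 = -3, r2 = 7, r3 = 8
step 14: r1 = -3, r2 = 4, r3 = 8
This matches the trace at every step.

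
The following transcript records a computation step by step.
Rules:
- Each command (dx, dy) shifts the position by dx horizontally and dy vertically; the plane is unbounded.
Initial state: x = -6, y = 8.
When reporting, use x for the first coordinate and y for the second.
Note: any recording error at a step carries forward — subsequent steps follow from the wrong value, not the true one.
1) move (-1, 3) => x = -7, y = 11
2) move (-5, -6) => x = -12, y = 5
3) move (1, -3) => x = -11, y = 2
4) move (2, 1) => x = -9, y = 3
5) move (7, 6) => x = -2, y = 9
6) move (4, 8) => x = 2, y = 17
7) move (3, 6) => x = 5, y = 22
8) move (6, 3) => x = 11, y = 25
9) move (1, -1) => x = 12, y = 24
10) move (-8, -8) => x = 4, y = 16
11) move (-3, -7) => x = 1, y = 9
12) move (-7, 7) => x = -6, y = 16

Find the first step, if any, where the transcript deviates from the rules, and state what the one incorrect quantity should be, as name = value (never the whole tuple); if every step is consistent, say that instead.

Recomputing the run from the initial state:
step 1: x = -7, y = 11
step 2: x = -12, y = 5
step 3: x = -11, y = 2
step 4: x = -9, y = 3
step 5: x = -2, y = 9
step 6: x = 2, y = 17
step 7: x = 5, y = 23
step 8: x = 11, y = 26
step 9: x = 12, y = 25
step 10: x = 4, y = 17
step 11: x = 1, y = 10
step 12: x = -6, y = 17
The first disagreement with the transcript is at step 7, where the value should be y = 23.

step 7, y = 23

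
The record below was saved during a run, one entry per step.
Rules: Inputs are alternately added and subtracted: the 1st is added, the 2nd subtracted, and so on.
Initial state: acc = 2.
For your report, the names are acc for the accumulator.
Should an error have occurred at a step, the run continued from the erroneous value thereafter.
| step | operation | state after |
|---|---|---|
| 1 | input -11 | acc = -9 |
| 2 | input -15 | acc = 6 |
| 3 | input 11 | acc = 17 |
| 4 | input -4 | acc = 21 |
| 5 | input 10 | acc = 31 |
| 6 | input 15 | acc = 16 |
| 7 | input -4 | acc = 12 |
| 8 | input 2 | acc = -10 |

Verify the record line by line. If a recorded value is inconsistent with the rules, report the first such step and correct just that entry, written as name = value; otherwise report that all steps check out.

step 8, acc = 10

Recomputing the run from the initial state:
step 1: acc = -9
step 2: acc = 6
step 3: acc = 17
step 4: acc = 21
step 5: acc = 31
step 6: acc = 16
step 7: acc = 12
step 8: acc = 10
The first disagreement with the record is at step 8, where the value should be acc = 10.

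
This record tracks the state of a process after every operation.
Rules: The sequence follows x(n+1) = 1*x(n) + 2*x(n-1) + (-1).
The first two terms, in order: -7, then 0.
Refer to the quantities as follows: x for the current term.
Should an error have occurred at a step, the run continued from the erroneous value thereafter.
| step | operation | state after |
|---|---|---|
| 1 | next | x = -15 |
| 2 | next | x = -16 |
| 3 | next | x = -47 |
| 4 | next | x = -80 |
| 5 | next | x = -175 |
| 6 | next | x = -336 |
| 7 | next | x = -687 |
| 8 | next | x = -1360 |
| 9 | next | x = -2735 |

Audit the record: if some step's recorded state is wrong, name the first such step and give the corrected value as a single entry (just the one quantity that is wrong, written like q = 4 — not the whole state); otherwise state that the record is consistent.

Step 1: x = 1*(0) + (2)*(-7) + (-1) = -15 — checks out.
Step 2: x = 1*(-15) + (2)*(0) + (-1) = -16 — same as recorded.
Step 3: x = 1*(-16) + (2)*(-15) + (-1) = -47 — verified.
Step 4: x = 1*(-47) + (2)*(-16) + (-1) = -80 — checks out.
Step 5: x = 1*(-80) + (2)*(-47) + (-1) = -175 — consistent with the record.
Step 6: x = 1*(-175) + (2)*(-80) + (-1) = -336 — in agreement.
Step 7: x = 1*(-336) + (2)*(-175) + (-1) = -687 — matches.
Step 8: x = 1*(-687) + (2)*(-336) + (-1) = -1360 — exactly as logged.
Step 9: x = 1*(-1360) + (2)*(-687) + (-1) = -2735 — no discrepancy.
No step deviates from the rules.

no error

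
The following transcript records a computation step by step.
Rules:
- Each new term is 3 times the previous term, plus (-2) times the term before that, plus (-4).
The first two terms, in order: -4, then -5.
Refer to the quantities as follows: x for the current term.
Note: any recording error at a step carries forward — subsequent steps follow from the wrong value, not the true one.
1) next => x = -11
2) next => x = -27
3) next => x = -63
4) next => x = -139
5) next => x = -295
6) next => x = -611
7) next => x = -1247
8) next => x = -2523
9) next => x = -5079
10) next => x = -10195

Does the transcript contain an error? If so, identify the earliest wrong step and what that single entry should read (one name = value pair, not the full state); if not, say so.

step 1: x = 3*(-5) + (-2)*(-4) + (-4) = -11 -> consistent with the transcript
step 2: x = 3*(-11) + (-2)*(-5) + (-4) = -27 -> no discrepancy
step 3: x = 3*(-27) + (-2)*(-11) + (-4) = -63 -> verified
step 4: x = 3*(-63) + (-2)*(-27) + (-4) = -139 -> no discrepancy
step 5: x = 3*(-139) + (-2)*(-63) + (-4) = -295 -> same as recorded
step 6: x = 3*(-295) + (-2)*(-139) + (-4) = -611 -> agrees with the transcript
step 7: x = 3*(-611) + (-2)*(-295) + (-4) = -1247 -> same as recorded
step 8: x = 3*(-1247) + (-2)*(-611) + (-4) = -2523 -> consistent with the transcript
step 9: x = 3*(-2523) + (-2)*(-1247) + (-4) = -5079 -> agrees with the transcript
step 10: x = 3*(-5079) + (-2)*(-2523) + (-4) = -10195 -> exactly as logged
No step deviates from the rules.

no error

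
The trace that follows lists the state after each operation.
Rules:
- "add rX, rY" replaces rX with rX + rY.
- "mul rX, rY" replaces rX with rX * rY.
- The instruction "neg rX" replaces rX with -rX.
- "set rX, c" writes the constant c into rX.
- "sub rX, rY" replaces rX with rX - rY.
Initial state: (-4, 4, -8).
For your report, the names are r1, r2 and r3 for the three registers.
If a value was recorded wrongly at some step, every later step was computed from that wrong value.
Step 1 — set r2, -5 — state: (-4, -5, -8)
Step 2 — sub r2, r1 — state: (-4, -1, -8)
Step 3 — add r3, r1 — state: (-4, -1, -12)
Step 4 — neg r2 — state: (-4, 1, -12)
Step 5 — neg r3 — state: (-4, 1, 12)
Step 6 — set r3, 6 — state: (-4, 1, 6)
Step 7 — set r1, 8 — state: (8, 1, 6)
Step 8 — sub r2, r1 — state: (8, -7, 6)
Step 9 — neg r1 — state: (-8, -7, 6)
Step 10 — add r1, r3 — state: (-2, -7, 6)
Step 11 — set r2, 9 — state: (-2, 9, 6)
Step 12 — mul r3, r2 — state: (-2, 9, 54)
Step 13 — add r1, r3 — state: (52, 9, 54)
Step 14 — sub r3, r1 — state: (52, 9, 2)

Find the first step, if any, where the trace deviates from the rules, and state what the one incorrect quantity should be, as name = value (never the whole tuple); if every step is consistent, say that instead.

Recomputing the run from the initial state:
step 1: r1 = -4, r2 = -5, r3 = -8
step 2: r1 = -4, r2 = -1, r3 = -8
step 3: r1 = -4, r2 = -1, r3 = -12
step 4: r1 = -4, r2 = 1, r3 = -12
step 5: r1 = -4, r2 = 1, r3 = 12
step 6: r1 = -4, r2 = 1, r3 = 6
step 7: r1 = 8, r2 = 1, r3 = 6
step 8: r1 = 8, r2 = -7, r3 = 6
step 9: r1 = -8, r2 = -7, r3 = 6
step 10: r1 = -2, r2 = -7, r3 = 6
step 11: r1 = -2, r2 = 9, r3 = 6
step 12: r1 = -2, r2 = 9, r3 = 54
step 13: r1 = 52, r2 = 9, r3 = 54
step 14: r1 = 52, r2 = 9, r3 = 2
This matches the trace at every step.

no error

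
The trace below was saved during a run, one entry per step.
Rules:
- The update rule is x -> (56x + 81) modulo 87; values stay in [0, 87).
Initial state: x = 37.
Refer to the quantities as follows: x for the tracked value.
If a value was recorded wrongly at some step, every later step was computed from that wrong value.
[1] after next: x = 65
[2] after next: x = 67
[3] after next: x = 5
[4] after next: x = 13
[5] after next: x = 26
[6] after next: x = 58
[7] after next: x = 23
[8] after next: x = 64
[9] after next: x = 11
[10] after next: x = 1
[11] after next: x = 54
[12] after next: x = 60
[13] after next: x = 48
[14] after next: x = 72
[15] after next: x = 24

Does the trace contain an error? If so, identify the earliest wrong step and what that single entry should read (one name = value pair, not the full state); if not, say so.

step 11, x = 50

Recomputing the run from the initial state:
step 1: x = 65
step 2: x = 67
step 3: x = 5
step 4: x = 13
step 5: x = 26
step 6: x = 58
step 7: x = 23
step 8: x = 64
step 9: x = 11
step 10: x = 1
step 11: x = 50
step 12: x = 10
step 13: x = 32
step 14: x = 46
step 15: x = 47
The first disagreement with the trace is at step 11, where the value should be x = 50.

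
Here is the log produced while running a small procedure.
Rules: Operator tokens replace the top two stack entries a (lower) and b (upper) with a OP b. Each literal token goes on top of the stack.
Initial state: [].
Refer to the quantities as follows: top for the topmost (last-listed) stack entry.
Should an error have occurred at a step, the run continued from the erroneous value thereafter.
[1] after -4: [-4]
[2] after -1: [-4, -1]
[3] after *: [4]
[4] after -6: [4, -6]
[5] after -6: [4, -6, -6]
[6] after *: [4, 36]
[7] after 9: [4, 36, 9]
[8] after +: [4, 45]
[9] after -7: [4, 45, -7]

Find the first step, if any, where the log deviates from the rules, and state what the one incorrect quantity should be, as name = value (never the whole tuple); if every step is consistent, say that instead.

1. push -4: top = -4 (consistent with the log)
2. push -1: top = -1 (consistent with the log)
3. -4 * -1 = 4 (verified)
4. push -6: top = -6 (consistent with the log)
5. push -6: top = -6 (confirmed correct)
6. -6 * -6 = 36 (verified)
7. push 9: top = 9 (matches)
8. 36 + 9 = 45 (verified)
9. push -7: top = -7 (agrees with the log)
No step deviates from the rules.

no error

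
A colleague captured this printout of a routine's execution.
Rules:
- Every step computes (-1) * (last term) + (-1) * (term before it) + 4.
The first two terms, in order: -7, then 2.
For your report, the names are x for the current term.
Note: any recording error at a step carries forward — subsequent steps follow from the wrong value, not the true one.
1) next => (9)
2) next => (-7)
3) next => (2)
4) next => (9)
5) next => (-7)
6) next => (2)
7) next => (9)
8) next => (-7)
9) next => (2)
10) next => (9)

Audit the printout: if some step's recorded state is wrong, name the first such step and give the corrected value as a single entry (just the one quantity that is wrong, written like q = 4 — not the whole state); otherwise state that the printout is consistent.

Step 1: x = -1*(2) + (-1)*(-7) + (4) = 9 — same as recorded.
Step 2: x = -1*(9) + (-1)*(2) + (4) = -7 — exactly as logged.
Step 3: x = -1*(-7) + (-1)*(9) + (4) = 2 — same as recorded.
Step 4: x = -1*(2) + (-1)*(-7) + (4) = 9 — no discrepancy.
Step 5: x = -1*(9) + (-1)*(2) + (4) = -7 — matches.
Step 6: x = -1*(-7) + (-1)*(9) + (4) = 2 — consistent with the printout.
Step 7: x = -1*(2) + (-1)*(-7) + (4) = 9 — matches.
Step 8: x = -1*(9) + (-1)*(2) + (4) = -7 — no discrepancy.
Step 9: x = -1*(-7) + (-1)*(9) + (4) = 2 — matches.
Step 10: x = -1*(2) + (-1)*(-7) + (4) = 9 — same as recorded.
Nothing is out of place; the run is error-free.

no error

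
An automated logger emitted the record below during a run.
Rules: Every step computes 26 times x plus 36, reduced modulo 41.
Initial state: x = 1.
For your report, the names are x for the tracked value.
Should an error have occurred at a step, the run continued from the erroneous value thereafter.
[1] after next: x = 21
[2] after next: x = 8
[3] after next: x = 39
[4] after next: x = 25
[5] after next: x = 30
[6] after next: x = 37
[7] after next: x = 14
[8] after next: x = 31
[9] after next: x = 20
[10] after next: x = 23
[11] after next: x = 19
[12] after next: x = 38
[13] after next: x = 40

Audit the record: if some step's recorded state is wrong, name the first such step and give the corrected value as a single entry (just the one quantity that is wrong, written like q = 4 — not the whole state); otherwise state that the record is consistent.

Recomputing the run from the initial state:
step 1: x = 21
step 2: x = 8
step 3: x = 39
step 4: x = 25
step 5: x = 30
step 6: x = 37
step 7: x = 14
step 8: x = 31
step 9: x = 22
step 10: x = 34
step 11: x = 18
step 12: x = 12
step 13: x = 20
The first disagreement with the record is at step 9, where the value should be x = 22.

step 9, x = 22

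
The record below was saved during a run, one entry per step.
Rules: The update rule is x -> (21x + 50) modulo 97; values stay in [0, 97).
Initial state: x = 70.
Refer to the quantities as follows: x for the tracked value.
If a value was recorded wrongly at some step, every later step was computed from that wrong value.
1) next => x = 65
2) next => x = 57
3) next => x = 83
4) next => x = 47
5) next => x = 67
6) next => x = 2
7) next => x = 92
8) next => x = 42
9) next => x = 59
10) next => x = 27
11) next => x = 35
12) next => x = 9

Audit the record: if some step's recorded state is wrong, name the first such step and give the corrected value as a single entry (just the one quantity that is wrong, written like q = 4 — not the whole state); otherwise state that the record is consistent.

step 10, x = 28

Step 1: x = (21*70 + 50) mod 97 = 65 — no discrepancy.
Step 2: x = (21*65 + 50) mod 97 = 57 — consistent with the record.
Step 3: x = (21*57 + 50) mod 97 = 83 — consistent with the record.
Step 4: x = (21*83 + 50) mod 97 = 47 — same as recorded.
Step 5: x = (21*47 + 50) mod 97 = 67 — verified.
Step 6: x = (21*67 + 50) mod 97 = 2 — checks out.
Step 7: x = (21*2 + 50) mod 97 = 92 — checks out.
Step 8: x = (21*92 + 50) mod 97 = 42 — no discrepancy.
Step 9: x = (21*42 + 50) mod 97 = 59 — consistent with the record.
Step 10: x = (21*59 + 50) mod 97 = 28 — a discrepancy with the record.
The earliest wrong entry is at step 10: it should read x = 28.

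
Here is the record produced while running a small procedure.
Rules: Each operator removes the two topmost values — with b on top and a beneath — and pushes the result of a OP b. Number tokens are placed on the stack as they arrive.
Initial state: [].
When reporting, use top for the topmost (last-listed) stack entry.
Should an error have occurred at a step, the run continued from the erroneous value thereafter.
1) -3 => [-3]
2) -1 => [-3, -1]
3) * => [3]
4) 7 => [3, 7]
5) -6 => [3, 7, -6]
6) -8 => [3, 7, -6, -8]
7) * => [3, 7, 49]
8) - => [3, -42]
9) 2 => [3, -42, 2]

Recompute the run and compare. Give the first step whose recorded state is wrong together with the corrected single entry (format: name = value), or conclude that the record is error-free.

step 7, top = 48

Recomputing the run from the initial state:
step 1: [-3]
step 2: [-3, -1]
step 3: [3]
step 4: [3, 7]
step 5: [3, 7, -6]
step 6: [3, 7, -6, -8]
step 7: [3, 7, 48]
step 8: [3, -41]
step 9: [3, -41, 2]
The first disagreement with the record is at step 7, where the value should be top = 48.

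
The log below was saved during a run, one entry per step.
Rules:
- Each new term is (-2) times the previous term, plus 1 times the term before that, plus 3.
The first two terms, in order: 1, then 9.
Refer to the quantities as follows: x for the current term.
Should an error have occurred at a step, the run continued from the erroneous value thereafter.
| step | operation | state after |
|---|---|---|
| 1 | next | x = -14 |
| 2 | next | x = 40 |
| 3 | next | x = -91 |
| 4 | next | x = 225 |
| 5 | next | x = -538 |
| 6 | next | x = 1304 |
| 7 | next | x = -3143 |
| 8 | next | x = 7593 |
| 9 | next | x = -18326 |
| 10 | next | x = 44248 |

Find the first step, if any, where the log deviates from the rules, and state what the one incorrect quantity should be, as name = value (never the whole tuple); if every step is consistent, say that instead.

Step 1: x = -2*(9) + (1)*(1) + (3) = -14 — matches.
Step 2: x = -2*(-14) + (1)*(9) + (3) = 40 — verified.
Step 3: x = -2*(40) + (1)*(-14) + (3) = -91 — same as recorded.
Step 4: x = -2*(-91) + (1)*(40) + (3) = 225 — confirmed correct.
Step 5: x = -2*(225) + (1)*(-91) + (3) = -538 — in agreement.
Step 6: x = -2*(-538) + (1)*(225) + (3) = 1304 — no discrepancy.
Step 7: x = -2*(1304) + (1)*(-538) + (3) = -3143 — confirmed correct.
Step 8: x = -2*(-3143) + (1)*(1304) + (3) = 7593 — same as recorded.
Step 9: x = -2*(7593) + (1)*(-3143) + (3) = -18326 — verified.
Step 10: x = -2*(-18326) + (1)*(7593) + (3) = 44248 — confirmed correct.
Every step is consistent.

no error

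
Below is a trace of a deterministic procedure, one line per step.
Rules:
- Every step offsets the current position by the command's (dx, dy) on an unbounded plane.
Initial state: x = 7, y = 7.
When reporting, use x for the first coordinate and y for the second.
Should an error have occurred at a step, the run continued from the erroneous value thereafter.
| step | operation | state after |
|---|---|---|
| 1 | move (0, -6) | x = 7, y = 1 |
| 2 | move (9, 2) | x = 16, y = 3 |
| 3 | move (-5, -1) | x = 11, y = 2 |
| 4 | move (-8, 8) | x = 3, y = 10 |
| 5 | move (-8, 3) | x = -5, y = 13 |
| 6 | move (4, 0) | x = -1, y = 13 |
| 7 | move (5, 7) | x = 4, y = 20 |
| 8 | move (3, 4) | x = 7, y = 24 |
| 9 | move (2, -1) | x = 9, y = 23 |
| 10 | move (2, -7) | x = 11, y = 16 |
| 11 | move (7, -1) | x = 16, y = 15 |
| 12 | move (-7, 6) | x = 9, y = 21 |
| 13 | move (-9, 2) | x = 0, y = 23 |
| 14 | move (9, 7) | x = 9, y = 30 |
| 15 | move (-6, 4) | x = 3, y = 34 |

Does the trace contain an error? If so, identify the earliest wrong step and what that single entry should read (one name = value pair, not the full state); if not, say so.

step 11, x = 18

step 1: x = 7 + (0) = 7, y = 7 + (-6) = 1 -> in agreement
step 2: x = 7 + (9) = 16, y = 1 + (2) = 3 -> matches
step 3: x = 16 + (-5) = 11, y = 3 + (-1) = 2 -> verified
step 4: x = 11 + (-8) = 3, y = 2 + (8) = 10 -> in agreement
step 5: x = 3 + (-8) = -5, y = 10 + (3) = 13 -> confirmed correct
step 6: x = -5 + (4) = -1, y = 13 + (0) = 13 -> same as recorded
step 7: x = -1 + (5) = 4, y = 13 + (7) = 20 -> agrees with the trace
step 8: x = 4 + (3) = 7, y = 20 + (4) = 24 -> in agreement
step 9: x = 7 + (2) = 9, y = 24 + (-1) = 23 -> consistent with the trace
step 10: x = 9 + (2) = 11, y = 23 + (-7) = 16 -> agrees with the trace
step 11: x = 11 + (7) = 18, y = 16 + (-1) = 15 -> not what was recorded
Step 11 is the first one off; corrected, x = 18.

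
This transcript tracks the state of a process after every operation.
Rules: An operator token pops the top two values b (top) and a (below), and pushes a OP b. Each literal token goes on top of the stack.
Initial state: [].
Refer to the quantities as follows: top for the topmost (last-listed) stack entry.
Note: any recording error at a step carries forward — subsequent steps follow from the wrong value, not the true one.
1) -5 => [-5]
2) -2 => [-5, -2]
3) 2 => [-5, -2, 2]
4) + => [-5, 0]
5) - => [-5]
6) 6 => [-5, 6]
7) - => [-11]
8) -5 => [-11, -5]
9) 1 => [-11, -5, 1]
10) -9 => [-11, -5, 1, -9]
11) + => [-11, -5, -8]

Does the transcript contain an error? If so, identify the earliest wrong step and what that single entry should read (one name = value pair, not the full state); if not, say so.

no error

1. push -5: top = -5 (exactly as logged)
2. push -2: top = -2 (consistent with the transcript)
3. push 2: top = 2 (agrees with the transcript)
4. -2 + 2 = 0 (verified)
5. -5 - 0 = -5 (same as recorded)
6. push 6: top = 6 (checks out)
7. -5 - 6 = -11 (agrees with the transcript)
8. push -5: top = -5 (agrees with the transcript)
9. push 1: top = 1 (no discrepancy)
10. push -9: top = -9 (exactly as logged)
11. 1 + -9 = -8 (consistent with the transcript)
The recomputation confirms every line.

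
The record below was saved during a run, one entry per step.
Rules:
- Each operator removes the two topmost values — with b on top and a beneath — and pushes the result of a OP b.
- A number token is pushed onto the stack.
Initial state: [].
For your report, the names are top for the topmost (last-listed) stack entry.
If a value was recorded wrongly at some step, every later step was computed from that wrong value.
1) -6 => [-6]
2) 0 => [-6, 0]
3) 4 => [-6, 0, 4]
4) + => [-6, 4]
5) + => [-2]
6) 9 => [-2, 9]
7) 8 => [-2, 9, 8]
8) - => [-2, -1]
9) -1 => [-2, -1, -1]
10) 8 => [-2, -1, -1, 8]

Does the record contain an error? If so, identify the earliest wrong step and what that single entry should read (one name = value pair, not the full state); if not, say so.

step 1: push -6: top = -6 -> confirmed correct
step 2: push 0: top = 0 -> verified
step 3: push 4: top = 4 -> exactly as logged
step 4: 0 + 4 = 4 -> matches
step 5: -6 + 4 = -2 -> verified
step 6: push 9: top = 9 -> no discrepancy
step 7: push 8: top = 8 -> agrees with the record
step 8: 9 - 8 = 1 -> the recorded entry deviates here
So the first discrepancy is step 8, where the right value is top = 1.

step 8, top = 1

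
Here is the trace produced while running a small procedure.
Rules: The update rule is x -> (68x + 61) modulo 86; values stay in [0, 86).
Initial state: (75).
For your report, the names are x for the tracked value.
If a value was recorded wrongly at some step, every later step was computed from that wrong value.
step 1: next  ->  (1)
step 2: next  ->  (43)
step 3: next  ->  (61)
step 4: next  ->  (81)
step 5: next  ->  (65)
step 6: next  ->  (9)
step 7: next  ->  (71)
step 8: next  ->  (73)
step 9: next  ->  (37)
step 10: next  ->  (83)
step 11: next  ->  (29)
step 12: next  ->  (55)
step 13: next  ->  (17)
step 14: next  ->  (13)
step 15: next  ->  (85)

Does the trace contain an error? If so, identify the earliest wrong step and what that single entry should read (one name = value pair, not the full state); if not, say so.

Step 1: x = (68*75 + 61) mod 86 = 1 — exactly as logged.
Step 2: x = (68*1 + 61) mod 86 = 43 — exactly as logged.
Step 3: x = (68*43 + 61) mod 86 = 61 — same as recorded.
Step 4: x = (68*61 + 61) mod 86 = 81 — consistent with the trace.
Step 5: x = (68*81 + 61) mod 86 = 65 — consistent with the trace.
Step 6: x = (68*65 + 61) mod 86 = 9 — in agreement.
Step 7: x = (68*9 + 61) mod 86 = 71 — same as recorded.
Step 8: x = (68*71 + 61) mod 86 = 73 — same as recorded.
Step 9: x = (68*73 + 61) mod 86 = 37 — same as recorded.
Step 10: x = (68*37 + 61) mod 86 = 83 — consistent with the trace.
Step 11: x = (68*83 + 61) mod 86 = 29 — verified.
Step 12: x = (68*29 + 61) mod 86 = 55 — no discrepancy.
Step 13: x = (68*55 + 61) mod 86 = 17 — agrees with the trace.
Step 14: x = (68*17 + 61) mod 86 = 13 — verified.
Step 15: x = (68*13 + 61) mod 86 = 85 — exactly as logged.
The whole run recomputes cleanly — no discrepancies.

no error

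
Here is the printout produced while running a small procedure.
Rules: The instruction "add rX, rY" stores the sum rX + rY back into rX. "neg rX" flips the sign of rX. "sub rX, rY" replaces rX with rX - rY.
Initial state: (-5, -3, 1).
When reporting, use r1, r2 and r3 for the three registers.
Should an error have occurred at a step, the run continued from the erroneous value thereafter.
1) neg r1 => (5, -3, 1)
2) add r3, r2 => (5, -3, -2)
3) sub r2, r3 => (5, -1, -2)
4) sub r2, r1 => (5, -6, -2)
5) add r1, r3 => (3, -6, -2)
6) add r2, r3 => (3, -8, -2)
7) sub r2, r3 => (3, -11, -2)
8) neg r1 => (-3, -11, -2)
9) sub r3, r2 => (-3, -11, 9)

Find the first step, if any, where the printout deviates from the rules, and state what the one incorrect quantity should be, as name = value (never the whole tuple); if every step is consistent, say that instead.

step 7, r2 = -6

Recomputing the run from the initial state:
step 1: r1 = 5, r2 = -3, r3 = 1
step 2: r1 = 5, r2 = -3, r3 = -2
step 3: r1 = 5, r2 = -1, r3 = -2
step 4: r1 = 5, r2 = -6, r3 = -2
step 5: r1 = 3, r2 = -6, r3 = -2
step 6: r1 = 3, r2 = -8, r3 = -2
step 7: r1 = 3, r2 = -6, r3 = -2
step 8: r1 = -3, r2 = -6, r3 = -2
step 9: r1 = -3, r2 = -6, r3 = 4
The first disagreement with the printout is at step 7, where the value should be r2 = -6.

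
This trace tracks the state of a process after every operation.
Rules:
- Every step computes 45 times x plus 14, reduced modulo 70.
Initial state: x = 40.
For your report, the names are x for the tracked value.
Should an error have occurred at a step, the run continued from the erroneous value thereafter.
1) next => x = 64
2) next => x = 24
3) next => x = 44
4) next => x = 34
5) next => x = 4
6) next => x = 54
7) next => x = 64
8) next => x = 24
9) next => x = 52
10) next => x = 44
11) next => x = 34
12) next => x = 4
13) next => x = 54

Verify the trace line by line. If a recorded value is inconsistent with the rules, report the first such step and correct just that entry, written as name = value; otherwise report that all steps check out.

step 9, x = 44

Recomputing the run from the initial state:
step 1: x = 64
step 2: x = 24
step 3: x = 44
step 4: x = 34
step 5: x = 4
step 6: x = 54
step 7: x = 64
step 8: x = 24
step 9: x = 44
step 10: x = 34
step 11: x = 4
step 12: x = 54
step 13: x = 64
The first disagreement with the trace is at step 9, where the value should be x = 44.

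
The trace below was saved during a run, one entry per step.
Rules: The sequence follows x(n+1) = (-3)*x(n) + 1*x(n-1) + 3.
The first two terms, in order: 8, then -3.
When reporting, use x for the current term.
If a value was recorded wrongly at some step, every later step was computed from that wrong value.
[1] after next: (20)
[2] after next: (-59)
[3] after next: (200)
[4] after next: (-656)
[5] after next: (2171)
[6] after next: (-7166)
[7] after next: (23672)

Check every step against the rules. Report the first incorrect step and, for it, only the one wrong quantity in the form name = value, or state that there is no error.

step 2, x = -60

step 1: x = -3*(-3) + (1)*(8) + (3) = 20 -> matches
step 2: x = -3*(20) + (1)*(-3) + (3) = -60 -> not what was recorded
That makes step 2 the first incorrect line — x = -60 is what it should show.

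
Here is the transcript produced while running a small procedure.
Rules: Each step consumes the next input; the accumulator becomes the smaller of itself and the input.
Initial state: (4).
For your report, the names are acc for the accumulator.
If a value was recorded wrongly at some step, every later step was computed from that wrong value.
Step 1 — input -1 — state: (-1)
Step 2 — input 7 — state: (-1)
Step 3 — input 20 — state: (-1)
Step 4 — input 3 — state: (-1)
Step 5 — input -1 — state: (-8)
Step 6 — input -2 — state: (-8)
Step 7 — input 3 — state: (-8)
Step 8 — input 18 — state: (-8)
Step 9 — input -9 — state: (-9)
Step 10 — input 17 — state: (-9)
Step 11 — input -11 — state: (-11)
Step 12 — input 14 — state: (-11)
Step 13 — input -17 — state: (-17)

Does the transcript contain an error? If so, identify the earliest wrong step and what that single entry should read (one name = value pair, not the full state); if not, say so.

Recomputing the run from the initial state:
step 1: acc = -1
step 2: acc = -1
step 3: acc = -1
step 4: acc = -1
step 5: acc = -1
step 6: acc = -2
step 7: acc = -2
step 8: acc = -2
step 9: acc = -9
step 10: acc = -9
step 11: acc = -11
step 12: acc = -11
step 13: acc = -17
The first disagreement with the transcript is at step 5, where the value should be acc = -1.

step 5, acc = -1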